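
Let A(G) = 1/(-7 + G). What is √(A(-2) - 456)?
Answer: I*√4105/3 ≈ 21.357*I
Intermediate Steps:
√(A(-2) - 456) = √(1/(-7 - 2) - 456) = √(1/(-9) - 456) = √(-⅑ - 456) = √(-4105/9) = I*√4105/3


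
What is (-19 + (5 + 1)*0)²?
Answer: 361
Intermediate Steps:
(-19 + (5 + 1)*0)² = (-19 + 6*0)² = (-19 + 0)² = (-19)² = 361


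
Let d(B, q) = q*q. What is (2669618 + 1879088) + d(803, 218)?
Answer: 4596230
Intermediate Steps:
d(B, q) = q**2
(2669618 + 1879088) + d(803, 218) = (2669618 + 1879088) + 218**2 = 4548706 + 47524 = 4596230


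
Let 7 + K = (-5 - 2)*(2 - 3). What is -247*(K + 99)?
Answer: -24453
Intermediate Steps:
K = 0 (K = -7 + (-5 - 2)*(2 - 3) = -7 - 7*(-1) = -7 + 7 = 0)
-247*(K + 99) = -247*(0 + 99) = -247*99 = -24453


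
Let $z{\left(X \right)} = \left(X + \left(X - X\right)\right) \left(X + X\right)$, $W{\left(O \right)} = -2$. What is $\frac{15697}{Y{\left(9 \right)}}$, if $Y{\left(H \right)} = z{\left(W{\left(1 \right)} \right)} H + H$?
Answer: $\frac{15697}{81} \approx 193.79$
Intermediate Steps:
$z{\left(X \right)} = 2 X^{2}$ ($z{\left(X \right)} = \left(X + 0\right) 2 X = X 2 X = 2 X^{2}$)
$Y{\left(H \right)} = 9 H$ ($Y{\left(H \right)} = 2 \left(-2\right)^{2} H + H = 2 \cdot 4 H + H = 8 H + H = 9 H$)
$\frac{15697}{Y{\left(9 \right)}} = \frac{15697}{9 \cdot 9} = \frac{15697}{81}$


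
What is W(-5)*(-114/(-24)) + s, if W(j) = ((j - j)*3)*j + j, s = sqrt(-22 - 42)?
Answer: -95/4 + 8*I ≈ -23.75 + 8.0*I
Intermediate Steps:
s = 8*I (s = sqrt(-64) = 8*I ≈ 8.0*I)
W(j) = j (W(j) = (0*3)*j + j = 0*j + j = 0 + j = j)
W(-5)*(-114/(-24)) + s = -(-570)/(-24) + 8*I = -(-570)*(-1)/24 + 8*I = -5*19/4 + 8*I = -95/4 + 8*I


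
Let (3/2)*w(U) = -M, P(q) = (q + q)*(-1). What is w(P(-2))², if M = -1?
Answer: 4/9 ≈ 0.44444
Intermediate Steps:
P(q) = -2*q (P(q) = (2*q)*(-1) = -2*q)
w(U) = ⅔ (w(U) = 2*(-1*(-1))/3 = (⅔)*1 = ⅔)
w(P(-2))² = (⅔)² = 4/9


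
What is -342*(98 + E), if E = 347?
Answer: -152190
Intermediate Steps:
-342*(98 + E) = -342*(98 + 347) = -342*445 = -152190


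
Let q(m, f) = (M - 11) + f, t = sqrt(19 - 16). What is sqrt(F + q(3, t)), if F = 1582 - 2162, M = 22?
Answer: sqrt(-569 + sqrt(3)) ≈ 23.817*I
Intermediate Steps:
F = -580
t = sqrt(3) ≈ 1.7320
q(m, f) = 11 + f (q(m, f) = (22 - 11) + f = 11 + f)
sqrt(F + q(3, t)) = sqrt(-580 + (11 + sqrt(3))) = sqrt(-569 + sqrt(3))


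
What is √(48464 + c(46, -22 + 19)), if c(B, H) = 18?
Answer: √48482 ≈ 220.19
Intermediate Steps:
√(48464 + c(46, -22 + 19)) = √(48464 + 18) = √48482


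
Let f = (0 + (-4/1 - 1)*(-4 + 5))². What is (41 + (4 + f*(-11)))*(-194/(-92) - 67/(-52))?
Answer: -20315/26 ≈ -781.35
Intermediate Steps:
f = 25 (f = (0 + (-4*1 - 1)*1)² = (0 + (-4 - 1)*1)² = (0 - 5*1)² = (0 - 5)² = (-5)² = 25)
(41 + (4 + f*(-11)))*(-194/(-92) - 67/(-52)) = (41 + (4 + 25*(-11)))*(-194/(-92) - 67/(-52)) = (41 + (4 - 275))*(-194*(-1/92) - 67*(-1/52)) = (41 - 271)*(97/46 + 67/52) = -230*4063/1196 = -20315/26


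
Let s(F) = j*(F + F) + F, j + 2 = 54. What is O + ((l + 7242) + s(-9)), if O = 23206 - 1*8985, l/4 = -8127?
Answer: -11990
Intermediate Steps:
j = 52 (j = -2 + 54 = 52)
l = -32508 (l = 4*(-8127) = -32508)
O = 14221 (O = 23206 - 8985 = 14221)
s(F) = 105*F (s(F) = 52*(F + F) + F = 52*(2*F) + F = 104*F + F = 105*F)
O + ((l + 7242) + s(-9)) = 14221 + ((-32508 + 7242) + 105*(-9)) = 14221 + (-25266 - 945) = 14221 - 26211 = -11990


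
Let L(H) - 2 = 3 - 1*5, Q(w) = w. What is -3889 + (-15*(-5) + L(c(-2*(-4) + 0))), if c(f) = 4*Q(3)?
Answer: -3814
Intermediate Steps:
c(f) = 12 (c(f) = 4*3 = 12)
L(H) = 0 (L(H) = 2 + (3 - 1*5) = 2 + (3 - 5) = 2 - 2 = 0)
-3889 + (-15*(-5) + L(c(-2*(-4) + 0))) = -3889 + (-15*(-5) + 0) = -3889 + (75 + 0) = -3889 + 75 = -3814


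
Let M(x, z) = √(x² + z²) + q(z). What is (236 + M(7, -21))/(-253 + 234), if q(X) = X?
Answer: -215/19 - 7*√10/19 ≈ -12.481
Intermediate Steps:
M(x, z) = z + √(x² + z²) (M(x, z) = √(x² + z²) + z = z + √(x² + z²))
(236 + M(7, -21))/(-253 + 234) = (236 + (-21 + √(7² + (-21)²)))/(-253 + 234) = (236 + (-21 + √(49 + 441)))/(-19) = (236 + (-21 + √490))*(-1/19) = (236 + (-21 + 7*√10))*(-1/19) = (215 + 7*√10)*(-1/19) = -215/19 - 7*√10/19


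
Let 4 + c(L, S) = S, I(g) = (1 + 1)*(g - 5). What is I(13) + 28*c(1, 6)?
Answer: 72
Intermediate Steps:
I(g) = -10 + 2*g (I(g) = 2*(-5 + g) = -10 + 2*g)
c(L, S) = -4 + S
I(13) + 28*c(1, 6) = (-10 + 2*13) + 28*(-4 + 6) = (-10 + 26) + 28*2 = 16 + 56 = 72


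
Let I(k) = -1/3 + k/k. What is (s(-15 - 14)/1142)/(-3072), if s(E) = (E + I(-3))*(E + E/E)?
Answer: -595/2631168 ≈ -0.00022614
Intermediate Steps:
I(k) = 2/3 (I(k) = -1*1/3 + 1 = -1/3 + 1 = 2/3)
s(E) = (1 + E)*(2/3 + E) (s(E) = (E + 2/3)*(E + E/E) = (2/3 + E)*(E + 1) = (2/3 + E)*(1 + E) = (1 + E)*(2/3 + E))
(s(-15 - 14)/1142)/(-3072) = ((2/3 + (-15 - 14)**2 + 5*(-15 - 14)/3)/1142)/(-3072) = ((2/3 + (-29)**2 + (5/3)*(-29))*(1/1142))*(-1/3072) = ((2/3 + 841 - 145/3)*(1/1142))*(-1/3072) = ((2380/3)*(1/1142))*(-1/3072) = (1190/1713)*(-1/3072) = -595/2631168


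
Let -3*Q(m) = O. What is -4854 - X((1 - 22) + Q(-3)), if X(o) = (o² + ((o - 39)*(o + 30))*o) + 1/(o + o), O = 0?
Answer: -698669/42 ≈ -16635.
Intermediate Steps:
Q(m) = 0 (Q(m) = -⅓*0 = 0)
X(o) = o² + 1/(2*o) + o*(-39 + o)*(30 + o) (X(o) = (o² + ((-39 + o)*(30 + o))*o) + 1/(2*o) = (o² + o*(-39 + o)*(30 + o)) + 1/(2*o) = o² + 1/(2*o) + o*(-39 + o)*(30 + o))
-4854 - X((1 - 22) + Q(-3)) = -4854 - (((1 - 22) + 0)³ + 1/(2*((1 - 22) + 0)) - 1170*((1 - 22) + 0) - 8*((1 - 22) + 0)²) = -4854 - ((-21 + 0)³ + 1/(2*(-21 + 0)) - 1170*(-21 + 0) - 8*(-21 + 0)²) = -4854 - ((-21)³ + (½)/(-21) - 1170*(-21) - 8*(-21)²) = -4854 - (-9261 + (½)*(-1/21) + 24570 - 8*441) = -4854 - (-9261 - 1/42 + 24570 - 3528) = -4854 - 1*494801/42 = -4854 - 494801/42 = -698669/42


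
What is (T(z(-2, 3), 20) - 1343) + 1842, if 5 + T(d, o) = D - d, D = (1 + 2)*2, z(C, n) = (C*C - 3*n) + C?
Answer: 507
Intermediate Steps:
z(C, n) = C + C**2 - 3*n (z(C, n) = (C**2 - 3*n) + C = C + C**2 - 3*n)
D = 6 (D = 3*2 = 6)
T(d, o) = 1 - d (T(d, o) = -5 + (6 - d) = 1 - d)
(T(z(-2, 3), 20) - 1343) + 1842 = ((1 - (-2 + (-2)**2 - 3*3)) - 1343) + 1842 = ((1 - (-2 + 4 - 9)) - 1343) + 1842 = ((1 - 1*(-7)) - 1343) + 1842 = ((1 + 7) - 1343) + 1842 = (8 - 1343) + 1842 = -1335 + 1842 = 507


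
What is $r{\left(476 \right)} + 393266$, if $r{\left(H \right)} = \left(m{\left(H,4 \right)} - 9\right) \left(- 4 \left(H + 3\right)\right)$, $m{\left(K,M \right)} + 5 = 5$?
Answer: $410510$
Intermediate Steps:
$m{\left(K,M \right)} = 0$ ($m{\left(K,M \right)} = -5 + 5 = 0$)
$r{\left(H \right)} = 108 + 36 H$ ($r{\left(H \right)} = \left(0 - 9\right) \left(- 4 \left(H + 3\right)\right) = - 9 \left(- 4 \left(3 + H\right)\right) = - 9 \left(-12 - 4 H\right) = 108 + 36 H$)
$r{\left(476 \right)} + 393266 = \left(108 + 36 \cdot 476\right) + 393266 = \left(108 + 17136\right) + 393266 = 17244 + 393266 = 410510$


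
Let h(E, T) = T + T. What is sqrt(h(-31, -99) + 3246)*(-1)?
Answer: -2*sqrt(762) ≈ -55.209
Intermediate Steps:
h(E, T) = 2*T
sqrt(h(-31, -99) + 3246)*(-1) = sqrt(2*(-99) + 3246)*(-1) = sqrt(-198 + 3246)*(-1) = sqrt(3048)*(-1) = (2*sqrt(762))*(-1) = -2*sqrt(762)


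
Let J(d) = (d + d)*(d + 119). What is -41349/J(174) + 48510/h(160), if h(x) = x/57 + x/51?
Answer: 4437686099/543808 ≈ 8160.4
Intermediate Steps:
J(d) = 2*d*(119 + d) (J(d) = (2*d)*(119 + d) = 2*d*(119 + d))
h(x) = 12*x/323 (h(x) = x*(1/57) + x*(1/51) = x/57 + x/51 = 12*x/323)
-41349/J(174) + 48510/h(160) = -41349*1/(348*(119 + 174)) + 48510/(((12/323)*160)) = -41349/(2*174*293) + 48510/(1920/323) = -41349/101964 + 48510*(323/1920) = -41349*1/101964 + 522291/64 = -13783/33988 + 522291/64 = 4437686099/543808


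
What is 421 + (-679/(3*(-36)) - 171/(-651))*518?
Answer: 6384217/1674 ≈ 3813.8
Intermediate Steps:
421 + (-679/(3*(-36)) - 171/(-651))*518 = 421 + (-679/(-108) - 171*(-1/651))*518 = 421 + (-679*(-1/108) + 57/217)*518 = 421 + (679/108 + 57/217)*518 = 421 + (153499/23436)*518 = 421 + 5679463/1674 = 6384217/1674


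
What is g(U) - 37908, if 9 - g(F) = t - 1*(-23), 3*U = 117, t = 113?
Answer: -38035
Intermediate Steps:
U = 39 (U = (1/3)*117 = 39)
g(F) = -127 (g(F) = 9 - (113 - 1*(-23)) = 9 - (113 + 23) = 9 - 1*136 = 9 - 136 = -127)
g(U) - 37908 = -127 - 37908 = -38035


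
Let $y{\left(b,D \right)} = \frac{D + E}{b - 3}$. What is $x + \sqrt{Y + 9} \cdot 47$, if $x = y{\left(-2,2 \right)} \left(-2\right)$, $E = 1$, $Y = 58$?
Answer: $\frac{6}{5} + 47 \sqrt{67} \approx 385.91$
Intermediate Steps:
$y{\left(b,D \right)} = \frac{1 + D}{-3 + b}$ ($y{\left(b,D \right)} = \frac{D + 1}{b - 3} = \frac{1 + D}{-3 + b}$)
$x = \frac{6}{5}$ ($x = \frac{1 + 2}{-3 - 2} \left(-2\right) = \frac{1}{-5} \cdot 3 \left(-2\right) = \left(- \frac{1}{5}\right) 3 \left(-2\right) = \left(- \frac{3}{5}\right) \left(-2\right) = \frac{6}{5} \approx 1.2$)
$x + \sqrt{Y + 9} \cdot 47 = \frac{6}{5} + \sqrt{58 + 9} \cdot 47 = \frac{6}{5} + \sqrt{67} \cdot 47 = \frac{6}{5} + 47 \sqrt{67}$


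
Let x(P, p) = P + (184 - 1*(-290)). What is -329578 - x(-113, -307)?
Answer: -329939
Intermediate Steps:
x(P, p) = 474 + P (x(P, p) = P + (184 + 290) = P + 474 = 474 + P)
-329578 - x(-113, -307) = -329578 - (474 - 113) = -329578 - 1*361 = -329578 - 361 = -329939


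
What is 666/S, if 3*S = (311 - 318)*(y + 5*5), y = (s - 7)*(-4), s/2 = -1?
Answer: -1998/427 ≈ -4.6792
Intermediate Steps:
s = -2 (s = 2*(-1) = -2)
y = 36 (y = (-2 - 7)*(-4) = -9*(-4) = 36)
S = -427/3 (S = ((311 - 318)*(36 + 5*5))/3 = (-7*(36 + 25))/3 = (-7*61)/3 = (1/3)*(-427) = -427/3 ≈ -142.33)
666/S = 666/(-427/3) = 666*(-3/427) = -1998/427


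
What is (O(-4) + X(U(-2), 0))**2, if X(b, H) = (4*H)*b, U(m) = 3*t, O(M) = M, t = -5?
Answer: 16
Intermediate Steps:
U(m) = -15 (U(m) = 3*(-5) = -15)
X(b, H) = 4*H*b
(O(-4) + X(U(-2), 0))**2 = (-4 + 4*0*(-15))**2 = (-4 + 0)**2 = (-4)**2 = 16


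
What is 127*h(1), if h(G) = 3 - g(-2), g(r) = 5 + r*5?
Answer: 1016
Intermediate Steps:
g(r) = 5 + 5*r
h(G) = 8 (h(G) = 3 - (5 + 5*(-2)) = 3 - (5 - 10) = 3 - 1*(-5) = 3 + 5 = 8)
127*h(1) = 127*8 = 1016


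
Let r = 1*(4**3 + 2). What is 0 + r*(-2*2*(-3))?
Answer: 792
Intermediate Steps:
r = 66 (r = 1*(64 + 2) = 1*66 = 66)
0 + r*(-2*2*(-3)) = 0 + 66*(-2*2*(-3)) = 0 + 66*(-4*(-3)) = 0 + 66*12 = 0 + 792 = 792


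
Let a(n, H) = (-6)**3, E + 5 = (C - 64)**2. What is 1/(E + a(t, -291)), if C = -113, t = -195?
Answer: 1/31108 ≈ 3.2146e-5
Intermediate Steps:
E = 31324 (E = -5 + (-113 - 64)**2 = -5 + (-177)**2 = -5 + 31329 = 31324)
a(n, H) = -216
1/(E + a(t, -291)) = 1/(31324 - 216) = 1/31108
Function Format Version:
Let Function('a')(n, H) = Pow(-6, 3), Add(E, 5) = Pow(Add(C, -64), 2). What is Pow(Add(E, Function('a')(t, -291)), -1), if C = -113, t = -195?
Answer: Rational(1, 31108) ≈ 3.2146e-5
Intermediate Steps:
E = 31324 (E = Add(-5, Pow(Add(-113, -64), 2)) = Add(-5, Pow(-177, 2)) = Add(-5, 31329) = 31324)
Function('a')(n, H) = -216
Pow(Add(E, Function('a')(t, -291)), -1) = Pow(Add(31324, -216), -1) = Pow(31108, -1) = Rational(1, 31108)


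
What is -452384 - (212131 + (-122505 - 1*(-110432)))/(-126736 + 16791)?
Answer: -49737158822/109945 ≈ -4.5238e+5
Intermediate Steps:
-452384 - (212131 + (-122505 - 1*(-110432)))/(-126736 + 16791) = -452384 - (212131 + (-122505 + 110432))/(-109945) = -452384 - (212131 - 12073)*(-1)/109945 = -452384 - 200058*(-1)/109945 = -452384 - 1*(-200058/109945) = -452384 + 200058/109945 = -49737158822/109945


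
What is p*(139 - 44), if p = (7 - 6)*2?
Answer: 190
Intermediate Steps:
p = 2 (p = 1*2 = 2)
p*(139 - 44) = 2*(139 - 44) = 2*95 = 190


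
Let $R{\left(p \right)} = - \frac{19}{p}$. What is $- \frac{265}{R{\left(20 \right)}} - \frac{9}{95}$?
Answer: $\frac{26491}{95} \approx 278.85$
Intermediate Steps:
$- \frac{265}{R{\left(20 \right)}} - \frac{9}{95} = - \frac{265}{\left(-19\right) \frac{1}{20}} - \frac{9}{95} = - \frac{265}{- \frac{19}{20}} - \frac{9}{95} = \left(-265\right) \left(- \frac{20}{19}\right) - \frac{9}{95} = \frac{5300}{19} - \frac{9}{95} = \frac{26491}{95}$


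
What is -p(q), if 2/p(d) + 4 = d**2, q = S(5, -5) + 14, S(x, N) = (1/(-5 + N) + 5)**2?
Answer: -20000/14407601 ≈ -0.0013882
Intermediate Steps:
S(x, N) = (5 + 1/(-5 + N))**2
q = 3801/100 (q = (-24 + 5*(-5))**2/(-5 - 5)**2 + 14 = (-24 - 25)**2/(-10)**2 + 14 = (-49)**2*(1/100) + 14 = 2401*(1/100) + 14 = 2401/100 + 14 = 3801/100 ≈ 38.010)
p(d) = 2/(-4 + d**2)
-p(q) = -2/(-4 + (3801/100)**2) = -2/(-4 + 14447601/10000) = -2/14407601/10000 = -2*10000/14407601 = -1*20000/14407601 = -20000/14407601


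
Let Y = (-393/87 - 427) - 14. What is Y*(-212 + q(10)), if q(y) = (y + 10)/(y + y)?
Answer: 2726120/29 ≈ 94004.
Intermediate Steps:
q(y) = (10 + y)/(2*y) (q(y) = (10 + y)/((2*y)) = (10 + y)*(1/(2*y)) = (10 + y)/(2*y))
Y = -12920/29 (Y = (-393*1/87 - 427) - 14 = (-131/29 - 427) - 14 = -12514/29 - 14 = -12920/29 ≈ -445.52)
Y*(-212 + q(10)) = -12920*(-212 + (½)*(10 + 10)/10)/29 = -12920*(-212 + (½)*(⅒)*20)/29 = -12920*(-212 + 1)/29 = -12920/29*(-211) = 2726120/29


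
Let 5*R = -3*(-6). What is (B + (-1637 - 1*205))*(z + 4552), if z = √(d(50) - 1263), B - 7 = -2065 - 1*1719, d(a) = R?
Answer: -25577688 - 5619*I*√31485/5 ≈ -2.5578e+7 - 1.9941e+5*I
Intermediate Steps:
R = 18/5 (R = (-3*(-6))/5 = (⅕)*18 = 18/5 ≈ 3.6000)
d(a) = 18/5
B = -3777 (B = 7 + (-2065 - 1*1719) = 7 + (-2065 - 1719) = 7 - 3784 = -3777)
z = I*√31485/5 (z = √(18/5 - 1263) = √(-6297/5) = I*√31485/5 ≈ 35.488*I)
(B + (-1637 - 1*205))*(z + 4552) = (-3777 + (-1637 - 1*205))*(I*√31485/5 + 4552) = (-3777 + (-1637 - 205))*(4552 + I*√31485/5) = (-3777 - 1842)*(4552 + I*√31485/5) = -5619*(4552 + I*√31485/5) = -25577688 - 5619*I*√31485/5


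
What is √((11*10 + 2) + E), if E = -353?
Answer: I*√241 ≈ 15.524*I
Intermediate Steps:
√((11*10 + 2) + E) = √((11*10 + 2) - 353) = √((110 + 2) - 353) = √(112 - 353) = √(-241) = I*√241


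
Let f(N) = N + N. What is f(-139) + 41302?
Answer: 41024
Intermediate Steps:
f(N) = 2*N
f(-139) + 41302 = 2*(-139) + 41302 = -278 + 41302 = 41024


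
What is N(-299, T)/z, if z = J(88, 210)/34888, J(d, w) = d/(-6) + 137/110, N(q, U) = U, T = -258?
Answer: 69078240/103 ≈ 6.7066e+5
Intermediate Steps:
J(d, w) = 137/110 - d/6 (J(d, w) = d*(-⅙) + 137*(1/110) = -d/6 + 137/110 = 137/110 - d/6)
z = -4429/11513040 (z = (137/110 - ⅙*88)/34888 = (137/110 - 44/3)*(1/34888) = -4429/330*1/34888 = -4429/11513040 ≈ -0.00038469)
N(-299, T)/z = -258/(-4429/11513040) = -258*(-11513040/4429) = 69078240/103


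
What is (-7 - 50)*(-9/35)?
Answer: 513/35 ≈ 14.657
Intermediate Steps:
(-7 - 50)*(-9/35) = -(-513)/35 = -57*(-9/35) = 513/35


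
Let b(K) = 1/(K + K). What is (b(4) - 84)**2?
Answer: 450241/64 ≈ 7035.0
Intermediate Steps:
b(K) = 1/(2*K)
(b(4) - 84)**2 = ((1/2)/4 - 84)**2 = ((1/2)*(1/4) - 84)**2 = (1/8 - 84)**2 = (-671/8)**2 = 450241/64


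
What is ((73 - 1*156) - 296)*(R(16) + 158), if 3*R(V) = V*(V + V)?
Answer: -373694/3 ≈ -1.2456e+5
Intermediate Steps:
R(V) = 2*V²/3 (R(V) = (V*(V + V))/3 = (V*(2*V))/3 = (2*V²)/3 = 2*V²/3)
((73 - 1*156) - 296)*(R(16) + 158) = ((73 - 1*156) - 296)*((⅔)*16² + 158) = ((73 - 156) - 296)*((⅔)*256 + 158) = (-83 - 296)*(512/3 + 158) = -379*986/3 = -373694/3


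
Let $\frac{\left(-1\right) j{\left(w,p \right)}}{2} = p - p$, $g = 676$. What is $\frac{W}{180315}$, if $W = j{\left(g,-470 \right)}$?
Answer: $0$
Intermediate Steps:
$j{\left(w,p \right)} = 0$ ($j{\left(w,p \right)} = - 2 \left(p - p\right) = \left(-2\right) 0 = 0$)
$W = 0$
$\frac{W}{180315} = \frac{0}{180315} = 0 \cdot \frac{1}{180315} = 0$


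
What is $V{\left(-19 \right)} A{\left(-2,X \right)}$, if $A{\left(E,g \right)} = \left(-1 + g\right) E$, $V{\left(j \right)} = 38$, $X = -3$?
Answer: $304$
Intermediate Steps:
$A{\left(E,g \right)} = E \left(-1 + g\right)$
$V{\left(-19 \right)} A{\left(-2,X \right)} = 38 \left(- 2 \left(-1 - 3\right)\right) = 38 \left(\left(-2\right) \left(-4\right)\right) = 38 \cdot 8 = 304$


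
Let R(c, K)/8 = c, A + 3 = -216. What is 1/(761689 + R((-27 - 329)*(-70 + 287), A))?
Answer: 1/143673 ≈ 6.9602e-6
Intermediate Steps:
A = -219 (A = -3 - 216 = -219)
R(c, K) = 8*c
1/(761689 + R((-27 - 329)*(-70 + 287), A)) = 1/(761689 + 8*((-27 - 329)*(-70 + 287))) = 1/(761689 + 8*(-356*217)) = 1/(761689 + 8*(-77252)) = 1/(761689 - 618016) = 1/143673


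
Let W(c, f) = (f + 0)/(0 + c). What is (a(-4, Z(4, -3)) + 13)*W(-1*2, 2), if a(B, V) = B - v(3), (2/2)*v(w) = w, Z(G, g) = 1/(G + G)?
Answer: -6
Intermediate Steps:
Z(G, g) = 1/(2*G)
v(w) = w
a(B, V) = -3 + B (a(B, V) = B - 1*3 = B - 3 = -3 + B)
W(c, f) = f/c
(a(-4, Z(4, -3)) + 13)*W(-1*2, 2) = ((-3 - 4) + 13)*(2/((-1*2))) = (-7 + 13)*(2/(-2)) = 6*(2*(-½)) = 6*(-1) = -6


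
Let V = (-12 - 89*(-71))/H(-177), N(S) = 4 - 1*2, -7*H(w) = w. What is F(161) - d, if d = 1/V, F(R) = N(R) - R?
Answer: -7019868/44149 ≈ -159.00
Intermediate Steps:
H(w) = -w/7
N(S) = 2 (N(S) = 4 - 2 = 2)
F(R) = 2 - R
V = 44149/177 (V = (-12 - 89*(-71))/((-1/7*(-177))) = (-12 + 6319)/(177/7) = 6307*(7/177) = 44149/177 ≈ 249.43)
d = 177/44149 (d = 1/(44149/177) = 177/44149 ≈ 0.0040091)
F(161) - d = (2 - 1*161) - 1*177/44149 = (2 - 161) - 177/44149 = -159 - 177/44149 = -7019868/44149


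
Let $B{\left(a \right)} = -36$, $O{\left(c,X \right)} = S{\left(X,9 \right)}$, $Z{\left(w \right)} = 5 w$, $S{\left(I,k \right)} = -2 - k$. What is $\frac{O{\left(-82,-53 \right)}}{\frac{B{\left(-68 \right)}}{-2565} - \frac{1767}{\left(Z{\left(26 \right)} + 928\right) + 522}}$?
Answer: $\frac{198132}{19891} \approx 9.9609$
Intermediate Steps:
$O{\left(c,X \right)} = -11$ ($O{\left(c,X \right)} = -2 - 9 = -11$)
$\frac{O{\left(-82,-53 \right)}}{\frac{B{\left(-68 \right)}}{-2565} - \frac{1767}{\left(Z{\left(26 \right)} + 928\right) + 522}} = - \frac{11}{- \frac{36}{-2565} - \frac{1767}{\left(5 \cdot 26 + 928\right) + 522}} = - \frac{11}{\left(-36\right) \left(- \frac{1}{2565}\right) - \frac{1767}{\left(130 + 928\right) + 522}} = - \frac{11}{\frac{4}{285} - \frac{1767}{1058 + 522}} = - \frac{11}{\frac{4}{285} - \frac{1767}{1580}} = - \frac{11}{- \frac{19891}{18012}} = \left(-11\right) \left(- \frac{18012}{19891}\right) = \frac{198132}{19891}$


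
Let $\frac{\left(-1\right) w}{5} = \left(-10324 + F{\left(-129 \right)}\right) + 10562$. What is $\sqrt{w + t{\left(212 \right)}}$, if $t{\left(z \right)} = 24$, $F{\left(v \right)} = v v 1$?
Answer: $i \sqrt{84371} \approx 290.47 i$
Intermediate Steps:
$F{\left(v \right)} = v^{2}$ ($F{\left(v \right)} = v^{2} \cdot 1 = v^{2}$)
$w = -84395$ ($w = - 5 \left(\left(-10324 + \left(-129\right)^{2}\right) + 10562\right) = - 5 \left(\left(-10324 + 16641\right) + 10562\right) = - 5 \left(6317 + 10562\right) = \left(-5\right) 16879 = -84395$)
$\sqrt{w + t{\left(212 \right)}} = \sqrt{-84395 + 24} = \sqrt{-84371} = i \sqrt{84371}$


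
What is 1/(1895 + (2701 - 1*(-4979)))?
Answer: 1/9575 ≈ 0.00010444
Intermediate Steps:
1/(1895 + (2701 - 1*(-4979))) = 1/(1895 + (2701 + 4979)) = 1/(1895 + 7680) = 1/9575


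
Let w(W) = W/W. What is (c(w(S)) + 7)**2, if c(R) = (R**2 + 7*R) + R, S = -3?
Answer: 256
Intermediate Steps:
w(W) = 1
c(R) = R**2 + 8*R
(c(w(S)) + 7)**2 = (1*(8 + 1) + 7)**2 = (1*9 + 7)**2 = (9 + 7)**2 = 16**2 = 256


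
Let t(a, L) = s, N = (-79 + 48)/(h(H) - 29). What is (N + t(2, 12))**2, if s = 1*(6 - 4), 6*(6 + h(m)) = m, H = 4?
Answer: 89401/10609 ≈ 8.4269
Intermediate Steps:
h(m) = -6 + m/6
N = 93/103 (N = (-79 + 48)/((-6 + (1/6)*4) - 29) = -31/((-6 + 2/3) - 29) = -31/(-16/3 - 29) = -31/(-103/3) = -31*(-3/103) = 93/103 ≈ 0.90291)
s = 2 (s = 1*2 = 2)
t(a, L) = 2
(N + t(2, 12))**2 = (93/103 + 2)**2 = (299/103)**2 = 89401/10609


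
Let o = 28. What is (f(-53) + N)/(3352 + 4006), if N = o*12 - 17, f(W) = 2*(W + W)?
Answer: 107/7358 ≈ 0.014542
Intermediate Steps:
f(W) = 4*W (f(W) = 2*(2*W) = 4*W)
N = 319 (N = 28*12 - 17 = 336 - 17 = 319)
(f(-53) + N)/(3352 + 4006) = (4*(-53) + 319)/(3352 + 4006) = (-212 + 319)/7358 = 107*(1/7358) = 107/7358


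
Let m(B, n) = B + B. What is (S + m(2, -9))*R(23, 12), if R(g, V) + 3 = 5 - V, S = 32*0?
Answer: -40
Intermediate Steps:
m(B, n) = 2*B
S = 0
R(g, V) = 2 - V (R(g, V) = -3 + (5 - V) = 2 - V)
(S + m(2, -9))*R(23, 12) = (0 + 2*2)*(2 - 1*12) = (0 + 4)*(2 - 12) = 4*(-10) = -40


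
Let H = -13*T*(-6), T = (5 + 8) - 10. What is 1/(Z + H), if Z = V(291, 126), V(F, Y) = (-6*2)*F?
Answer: -1/3258 ≈ -0.00030694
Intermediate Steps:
T = 3 (T = 13 - 10 = 3)
V(F, Y) = -12*F
H = 234 (H = -13*3*(-6) = -39*(-6) = 234)
Z = -3492 (Z = -12*291 = -3492)
1/(Z + H) = 1/(-3492 + 234) = 1/(-3258) = -1/3258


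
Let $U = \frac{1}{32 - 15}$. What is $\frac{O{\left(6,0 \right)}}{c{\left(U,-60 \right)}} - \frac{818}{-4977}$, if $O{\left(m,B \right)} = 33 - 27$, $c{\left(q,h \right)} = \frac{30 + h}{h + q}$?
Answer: $\frac{5141093}{423045} \approx 12.153$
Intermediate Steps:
$U = \frac{1}{17} \approx 0.058824$
$c{\left(q,h \right)} = \frac{30 + h}{h + q}$
$O{\left(m,B \right)} = 6$
$\frac{O{\left(6,0 \right)}}{c{\left(U,-60 \right)}} - \frac{818}{-4977} = \frac{6}{\frac{1}{-60 + \frac{1}{17}} \left(30 - 60\right)} - \frac{818}{-4977} = \frac{6}{\frac{1}{- \frac{1019}{17}} \left(-30\right)} - - \frac{818}{4977} = \frac{6}{\left(- \frac{17}{1019}\right) \left(-30\right)} + \frac{818}{4977} = \frac{6}{\frac{510}{1019}} + \frac{818}{4977} = 6 \cdot \frac{1019}{510} + \frac{818}{4977} = \frac{1019}{85} + \frac{818}{4977} = \frac{5141093}{423045}$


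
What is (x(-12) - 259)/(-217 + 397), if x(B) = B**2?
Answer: -23/36 ≈ -0.63889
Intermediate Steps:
(x(-12) - 259)/(-217 + 397) = ((-12)**2 - 259)/(-217 + 397) = (144 - 259)/180 = -115*1/180 = -23/36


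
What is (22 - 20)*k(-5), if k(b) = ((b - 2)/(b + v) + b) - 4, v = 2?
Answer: -40/3 ≈ -13.333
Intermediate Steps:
k(b) = -4 + b + (-2 + b)/(2 + b) (k(b) = ((b - 2)/(b + 2) + b) - 4 = ((-2 + b)/(2 + b) + b) - 4 = (b + (-2 + b)/(2 + b)) - 4 = -4 + b + (-2 + b)/(2 + b))
(22 - 20)*k(-5) = (22 - 20)*((-10 + (-5)² - 1*(-5))/(2 - 5)) = 2*((-10 + 25 + 5)/(-3)) = 2*(-⅓*20) = 2*(-20/3) = -40/3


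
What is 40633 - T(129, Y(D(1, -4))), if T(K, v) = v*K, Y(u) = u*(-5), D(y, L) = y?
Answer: 41278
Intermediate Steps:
Y(u) = -5*u
T(K, v) = K*v
40633 - T(129, Y(D(1, -4))) = 40633 - 129*(-5*1) = 40633 - 129*(-5) = 40633 - 1*(-645) = 40633 + 645 = 41278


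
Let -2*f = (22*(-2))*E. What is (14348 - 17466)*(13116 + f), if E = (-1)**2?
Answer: -40964284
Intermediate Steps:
E = 1
f = 22 (f = -22*(-2)/2 = -(-22) = -1/2*(-44) = 22)
(14348 - 17466)*(13116 + f) = (14348 - 17466)*(13116 + 22) = -3118*13138 = -40964284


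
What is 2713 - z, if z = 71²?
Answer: -2328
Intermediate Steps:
z = 5041
2713 - z = 2713 - 1*5041 = 2713 - 5041 = -2328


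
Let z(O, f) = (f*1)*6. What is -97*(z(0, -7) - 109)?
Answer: 14647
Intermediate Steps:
z(O, f) = 6*f (z(O, f) = f*6 = 6*f)
-97*(z(0, -7) - 109) = -97*(6*(-7) - 109) = -97*(-42 - 109) = -97*(-151) = 14647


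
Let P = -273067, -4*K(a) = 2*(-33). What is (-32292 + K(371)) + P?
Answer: -610685/2 ≈ -3.0534e+5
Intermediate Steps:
K(a) = 33/2 (K(a) = -(-33)/2 = -1/4*(-66) = 33/2)
(-32292 + K(371)) + P = (-32292 + 33/2) - 273067 = -64551/2 - 273067 = -610685/2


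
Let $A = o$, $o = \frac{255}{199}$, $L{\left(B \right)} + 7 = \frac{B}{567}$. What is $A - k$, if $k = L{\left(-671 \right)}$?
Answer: $\frac{1067945}{112833} \approx 9.4648$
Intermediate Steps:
$L{\left(B \right)} = -7 + \frac{B}{567}$
$k = - \frac{4640}{567}$ ($k = -7 + \frac{1}{567} \left(-671\right) = -7 - \frac{671}{567} = - \frac{4640}{567} \approx -8.1834$)
$o = \frac{255}{199}$ ($o = 255 \cdot \frac{1}{199} = \frac{255}{199} \approx 1.2814$)
$A = \frac{255}{199} \approx 1.2814$
$A - k = \frac{255}{199} - - \frac{4640}{567} = \frac{255}{199} + \frac{4640}{567} = \frac{1067945}{112833}$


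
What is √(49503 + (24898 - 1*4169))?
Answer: 2*√17558 ≈ 265.01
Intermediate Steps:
√(49503 + (24898 - 1*4169)) = √(49503 + (24898 - 4169)) = √(49503 + 20729) = √70232 = 2*√17558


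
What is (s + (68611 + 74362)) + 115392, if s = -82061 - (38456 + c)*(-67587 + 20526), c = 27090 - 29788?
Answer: 1682983542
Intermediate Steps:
c = -2698
s = 1682725177 (s = -82061 - (38456 - 2698)*(-67587 + 20526) = -82061 - 35758*(-47061) = -82061 - 1*(-1682807238) = -82061 + 1682807238 = 1682725177)
(s + (68611 + 74362)) + 115392 = (1682725177 + (68611 + 74362)) + 115392 = (1682725177 + 142973) + 115392 = 1682868150 + 115392 = 1682983542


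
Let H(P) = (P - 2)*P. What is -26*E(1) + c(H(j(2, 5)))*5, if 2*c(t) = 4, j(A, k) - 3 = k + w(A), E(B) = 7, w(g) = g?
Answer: -172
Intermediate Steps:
j(A, k) = 3 + A + k (j(A, k) = 3 + (k + A) = 3 + (A + k) = 3 + A + k)
H(P) = P*(-2 + P) (H(P) = (-2 + P)*P = P*(-2 + P))
c(t) = 2 (c(t) = (1/2)*4 = 2)
-26*E(1) + c(H(j(2, 5)))*5 = -26*7 + 2*5 = -182 + 10 = -172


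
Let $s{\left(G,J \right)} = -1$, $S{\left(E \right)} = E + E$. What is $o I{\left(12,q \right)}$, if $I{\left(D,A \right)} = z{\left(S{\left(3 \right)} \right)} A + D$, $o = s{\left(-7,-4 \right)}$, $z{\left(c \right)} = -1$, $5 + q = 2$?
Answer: $-15$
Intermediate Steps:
$S{\left(E \right)} = 2 E$
$q = -3$ ($q = -5 + 2 = -3$)
$o = -1$
$I{\left(D,A \right)} = D - A$ ($I{\left(D,A \right)} = - A + D = D - A$)
$o I{\left(12,q \right)} = - (12 - -3) = - (12 + 3) = \left(-1\right) 15 = -15$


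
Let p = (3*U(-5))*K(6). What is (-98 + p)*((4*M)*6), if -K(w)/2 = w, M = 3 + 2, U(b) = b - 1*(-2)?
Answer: 1200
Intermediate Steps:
U(b) = 2 + b (U(b) = b + 2 = 2 + b)
M = 5
K(w) = -2*w
p = 108 (p = (3*(2 - 5))*(-2*6) = (3*(-3))*(-12) = -9*(-12) = 108)
(-98 + p)*((4*M)*6) = (-98 + 108)*((4*5)*6) = 10*(20*6) = 10*120 = 1200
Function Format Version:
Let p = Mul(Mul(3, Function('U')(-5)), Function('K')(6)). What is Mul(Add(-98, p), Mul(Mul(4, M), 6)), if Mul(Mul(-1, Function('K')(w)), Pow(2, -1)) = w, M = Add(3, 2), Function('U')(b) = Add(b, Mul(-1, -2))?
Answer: 1200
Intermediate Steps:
Function('U')(b) = Add(2, b) (Function('U')(b) = Add(b, 2) = Add(2, b))
M = 5
Function('K')(w) = Mul(-2, w)
p = 108 (p = Mul(Mul(3, Add(2, -5)), Mul(-2, 6)) = Mul(Mul(3, -3), -12) = Mul(-9, -12) = 108)
Mul(Add(-98, p), Mul(Mul(4, M), 6)) = Mul(Add(-98, 108), Mul(Mul(4, 5), 6)) = Mul(10, Mul(20, 6)) = Mul(10, 120) = 1200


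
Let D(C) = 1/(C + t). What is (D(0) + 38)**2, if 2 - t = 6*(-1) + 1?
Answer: 71289/49 ≈ 1454.9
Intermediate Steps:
t = 7 (t = 2 - (6*(-1) + 1) = 2 - (-6 + 1) = 2 - 1*(-5) = 2 + 5 = 7)
D(C) = 1/(7 + C) (D(C) = 1/(C + 7) = 1/(7 + C))
(D(0) + 38)**2 = (1/(7 + 0) + 38)**2 = (1/7 + 38)**2 = (267/7)**2 = 71289/49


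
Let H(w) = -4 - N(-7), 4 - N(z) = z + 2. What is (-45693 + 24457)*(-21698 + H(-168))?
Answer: 461054796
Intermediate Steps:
N(z) = 2 - z (N(z) = 4 - (z + 2) = 4 - (2 + z) = 4 + (-2 - z) = 2 - z)
H(w) = -13 (H(w) = -4 - (2 - 1*(-7)) = -4 - (2 + 7) = -4 - 1*9 = -4 - 9 = -13)
(-45693 + 24457)*(-21698 + H(-168)) = (-45693 + 24457)*(-21698 - 13) = -21236*(-21711) = 461054796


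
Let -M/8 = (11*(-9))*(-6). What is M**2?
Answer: 22581504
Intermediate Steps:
M = -4752 (M = -8*11*(-9)*(-6) = -(-792)*(-6) = -8*594 = -4752)
M**2 = (-4752)**2 = 22581504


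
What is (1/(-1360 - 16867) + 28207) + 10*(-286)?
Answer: 461999768/18227 ≈ 25347.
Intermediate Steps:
(1/(-1360 - 16867) + 28207) + 10*(-286) = (1/(-18227) + 28207) - 2860 = (-1/18227 + 28207) - 2860 = 514128988/18227 - 2860 = 461999768/18227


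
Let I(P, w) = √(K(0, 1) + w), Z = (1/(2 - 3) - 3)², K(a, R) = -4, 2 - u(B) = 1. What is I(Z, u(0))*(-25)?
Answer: -25*I*√3 ≈ -43.301*I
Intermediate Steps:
u(B) = 1 (u(B) = 2 - 1*1 = 2 - 1 = 1)
Z = 16 (Z = (1/(-1) - 3)² = (-1 - 3)² = (-4)² = 16)
I(P, w) = √(-4 + w)
I(Z, u(0))*(-25) = √(-4 + 1)*(-25) = √(-3)*(-25) = (I*√3)*(-25) = -25*I*√3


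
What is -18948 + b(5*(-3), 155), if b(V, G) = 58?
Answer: -18890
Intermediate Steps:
-18948 + b(5*(-3), 155) = -18948 + 58 = -18890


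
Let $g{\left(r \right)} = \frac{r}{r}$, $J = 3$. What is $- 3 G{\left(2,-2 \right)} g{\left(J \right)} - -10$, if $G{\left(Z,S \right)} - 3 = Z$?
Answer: $-5$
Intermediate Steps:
$G{\left(Z,S \right)} = 3 + Z$
$g{\left(r \right)} = 1$
$- 3 G{\left(2,-2 \right)} g{\left(J \right)} - -10 = - 3 \left(3 + 2\right) 1 - -10 = \left(-3\right) 5 \cdot 1 + 10 = \left(-15\right) 1 + 10 = -15 + 10 = -5$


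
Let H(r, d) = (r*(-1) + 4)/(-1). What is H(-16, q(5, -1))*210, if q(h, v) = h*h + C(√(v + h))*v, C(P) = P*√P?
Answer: -4200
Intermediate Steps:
C(P) = P^(3/2)
q(h, v) = h² + v*(h + v)^(¾) (q(h, v) = h*h + (√(v + h))^(3/2)*v = h² + (√(h + v))^(3/2)*v = h² + (h + v)^(¾)*v = h² + v*(h + v)^(¾))
H(r, d) = -4 + r (H(r, d) = (-r + 4)*(-1) = (4 - r)*(-1) = -4 + r)
H(-16, q(5, -1))*210 = (-4 - 16)*210 = -20*210 = -4200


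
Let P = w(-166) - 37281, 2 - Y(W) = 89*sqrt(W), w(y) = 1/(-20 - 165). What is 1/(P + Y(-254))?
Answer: -637936980/23816085346303 + 3046025*I*sqrt(254)/47632170692606 ≈ -2.6786e-5 + 1.0192e-6*I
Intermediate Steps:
w(y) = -1/185 (w(y) = 1/(-185) = -1/185)
Y(W) = 2 - 89*sqrt(W)
P = -6896986/185 (P = -1/185 - 37281 = -6896986/185 ≈ -37281.)
1/(P + Y(-254)) = 1/(-6896986/185 + (2 - 89*I*sqrt(254))) = 1/(-6896616/185 - 89*I*sqrt(254))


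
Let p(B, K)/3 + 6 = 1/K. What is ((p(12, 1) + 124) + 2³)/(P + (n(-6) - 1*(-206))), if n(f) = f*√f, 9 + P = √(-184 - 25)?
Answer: 117/(197 + I*√209 - 6*I*√6) ≈ 0.59391 + 0.00072386*I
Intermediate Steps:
P = -9 + I*√209 (P = -9 + √(-184 - 25) = -9 + √(-209) = -9 + I*√209 ≈ -9.0 + 14.457*I)
p(B, K) = -18 + 3/K
n(f) = f^(3/2)
((p(12, 1) + 124) + 2³)/(P + (n(-6) - 1*(-206))) = (((-18 + 3/1) + 124) + 2³)/((-9 + I*√209) + ((-6)^(3/2) - 1*(-206))) = (((-18 + 3*1) + 124) + 8)/((-9 + I*√209) + (-6*I*√6 + 206)) = (((-18 + 3) + 124) + 8)/((-9 + I*√209) + (206 - 6*I*√6)) = ((-15 + 124) + 8)/(197 + I*√209 - 6*I*√6) = (109 + 8)/(197 + I*√209 - 6*I*√6) = 117/(197 + I*√209 - 6*I*√6)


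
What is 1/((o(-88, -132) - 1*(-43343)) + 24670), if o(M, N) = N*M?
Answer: 1/79629 ≈ 1.2558e-5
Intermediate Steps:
o(M, N) = M*N
1/((o(-88, -132) - 1*(-43343)) + 24670) = 1/((-88*(-132) - 1*(-43343)) + 24670) = 1/((11616 + 43343) + 24670) = 1/(54959 + 24670) = 1/79629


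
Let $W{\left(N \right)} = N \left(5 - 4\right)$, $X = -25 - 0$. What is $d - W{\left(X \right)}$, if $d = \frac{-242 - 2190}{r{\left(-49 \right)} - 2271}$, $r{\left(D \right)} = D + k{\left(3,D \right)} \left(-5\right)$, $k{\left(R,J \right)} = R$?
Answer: $\frac{60807}{2335} \approx 26.042$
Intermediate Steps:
$X = -25$ ($X = -25 + 0 = -25$)
$r{\left(D \right)} = -15 + D$ ($r{\left(D \right)} = D + 3 \left(-5\right) = D - 15 = -15 + D$)
$W{\left(N \right)} = N$ ($W{\left(N \right)} = N 1 = N$)
$d = \frac{2432}{2335}$ ($d = \frac{-242 - 2190}{\left(-15 - 49\right) - 2271} = - \frac{2432}{-64 - 2271} = - \frac{2432}{-2335} = \left(-2432\right) \left(- \frac{1}{2335}\right) = \frac{2432}{2335} \approx 1.0415$)
$d - W{\left(X \right)} = \frac{2432}{2335} - -25 = \frac{2432}{2335} + 25 = \frac{60807}{2335}$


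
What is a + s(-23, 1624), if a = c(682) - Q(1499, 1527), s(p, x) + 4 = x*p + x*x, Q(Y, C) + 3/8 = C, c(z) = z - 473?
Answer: 20789619/8 ≈ 2.5987e+6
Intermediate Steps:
c(z) = -473 + z
Q(Y, C) = -3/8 + C
s(p, x) = -4 + x**2 + p*x (s(p, x) = -4 + (x*p + x*x) = -4 + (p*x + x**2) = -4 + (x**2 + p*x) = -4 + x**2 + p*x)
a = -10541/8 (a = (-473 + 682) - (-3/8 + 1527) = 209 - 1*12213/8 = 209 - 12213/8 = -10541/8 ≈ -1317.6)
a + s(-23, 1624) = -10541/8 + (-4 + 1624**2 - 23*1624) = -10541/8 + (-4 + 2637376 - 37352) = -10541/8 + 2600020 = 20789619/8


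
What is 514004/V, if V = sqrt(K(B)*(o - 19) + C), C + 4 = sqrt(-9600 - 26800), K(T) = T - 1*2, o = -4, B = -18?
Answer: 257002/sqrt(114 + 5*I*sqrt(91)) ≈ 22667.0 - 4550.7*I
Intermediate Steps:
K(T) = -2 + T (K(T) = T - 2 = -2 + T)
C = -4 + 20*I*sqrt(91) (C = -4 + sqrt(-9600 - 26800) = -4 + sqrt(-36400) = -4 + 20*I*sqrt(91) ≈ -4.0 + 190.79*I)
V = sqrt(456 + 20*I*sqrt(91)) (V = sqrt((-2 - 18)*(-4 - 19) + (-4 + 20*I*sqrt(91))) = sqrt(-20*(-23) + (-4 + 20*I*sqrt(91))) = sqrt(460 + (-4 + 20*I*sqrt(91))) = sqrt(456 + 20*I*sqrt(91)) ≈ 21.798 + 4.3763*I)
514004/V = 514004/((2*sqrt(114 + 5*I*sqrt(91)))) = 514004*(1/(2*sqrt(114 + 5*I*sqrt(91)))) = 257002/sqrt(114 + 5*I*sqrt(91))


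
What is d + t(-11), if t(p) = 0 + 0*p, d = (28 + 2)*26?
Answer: 780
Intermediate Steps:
d = 780 (d = 30*26 = 780)
t(p) = 0 (t(p) = 0 + 0 = 0)
d + t(-11) = 780 + 0 = 780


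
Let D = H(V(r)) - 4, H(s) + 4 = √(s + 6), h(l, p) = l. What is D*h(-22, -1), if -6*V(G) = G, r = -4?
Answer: 176 - 44*√15/3 ≈ 119.20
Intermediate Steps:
V(G) = -G/6
H(s) = -4 + √(6 + s) (H(s) = -4 + √(s + 6) = -4 + √(6 + s))
D = -8 + 2*√15/3 (D = (-4 + √(6 - ⅙*(-4))) - 4 = (-4 + √(6 + ⅔)) - 4 = (-4 + √(20/3)) - 4 = (-4 + 2*√15/3) - 4 = -8 + 2*√15/3 ≈ -5.4180)
D*h(-22, -1) = (-8 + 2*√15/3)*(-22) = 176 - 44*√15/3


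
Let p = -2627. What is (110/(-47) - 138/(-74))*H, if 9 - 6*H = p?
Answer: -1089986/5217 ≈ -208.93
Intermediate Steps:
H = 1318/3 (H = 3/2 - 1/6*(-2627) = 3/2 + 2627/6 = 1318/3 ≈ 439.33)
(110/(-47) - 138/(-74))*H = (110/(-47) - 138/(-74))*(1318/3) = (110*(-1/47) - 138*(-1/74))*(1318/3) = (-110/47 + 69/37)*(1318/3) = -827/1739*1318/3 = -1089986/5217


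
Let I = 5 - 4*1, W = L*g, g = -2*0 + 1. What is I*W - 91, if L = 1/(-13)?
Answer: -1184/13 ≈ -91.077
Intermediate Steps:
L = -1/13 ≈ -0.076923
g = 1 (g = 0 + 1 = 1)
W = -1/13 (W = -1/13*1 = -1/13 ≈ -0.076923)
I = 1 (I = 5 - 4 = 1)
I*W - 91 = 1*(-1/13) - 91 = -1/13 - 91 = -1184/13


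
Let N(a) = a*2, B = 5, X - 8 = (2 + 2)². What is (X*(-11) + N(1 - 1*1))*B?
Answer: -1320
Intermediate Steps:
X = 24 (X = 8 + (2 + 2)² = 8 + 4² = 8 + 16 = 24)
N(a) = 2*a
(X*(-11) + N(1 - 1*1))*B = (24*(-11) + 2*(1 - 1*1))*5 = (-264 + 2*(1 - 1))*5 = (-264 + 2*0)*5 = (-264 + 0)*5 = -264*5 = -1320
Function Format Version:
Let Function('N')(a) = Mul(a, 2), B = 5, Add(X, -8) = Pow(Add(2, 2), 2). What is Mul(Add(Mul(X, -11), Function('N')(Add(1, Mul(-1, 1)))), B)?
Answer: -1320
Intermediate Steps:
X = 24 (X = Add(8, Pow(Add(2, 2), 2)) = Add(8, Pow(4, 2)) = Add(8, 16) = 24)
Function('N')(a) = Mul(2, a)
Mul(Add(Mul(X, -11), Function('N')(Add(1, Mul(-1, 1)))), B) = Mul(Add(Mul(24, -11), Mul(2, Add(1, Mul(-1, 1)))), 5) = Mul(Add(-264, Mul(2, Add(1, -1))), 5) = Mul(Add(-264, Mul(2, 0)), 5) = Mul(Add(-264, 0), 5) = Mul(-264, 5) = -1320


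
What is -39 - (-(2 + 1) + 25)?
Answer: -61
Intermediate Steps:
-39 - (-(2 + 1) + 25) = -39 - (-1*3 + 25) = -39 - (-3 + 25) = -39 - 1*22 = -39 - 22 = -61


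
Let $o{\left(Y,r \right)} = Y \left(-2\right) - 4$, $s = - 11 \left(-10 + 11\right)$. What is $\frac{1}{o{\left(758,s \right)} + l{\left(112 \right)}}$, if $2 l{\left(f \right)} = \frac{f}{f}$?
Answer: $- \frac{2}{3039} \approx -0.00065811$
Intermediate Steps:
$s = -11$ ($s = \left(-11\right) 1 = -11$)
$o{\left(Y,r \right)} = -4 - 2 Y$ ($o{\left(Y,r \right)} = - 2 Y - 4 = -4 - 2 Y$)
$l{\left(f \right)} = \frac{1}{2}$ ($l{\left(f \right)} = \frac{f \frac{1}{f}}{2} = \frac{1}{2} \cdot 1 = \frac{1}{2}$)
$\frac{1}{o{\left(758,s \right)} + l{\left(112 \right)}} = \frac{1}{\left(-4 - 1516\right) + \frac{1}{2}} = \frac{1}{-1520 + \frac{1}{2}} = \frac{1}{- \frac{3039}{2}} = - \frac{2}{3039}$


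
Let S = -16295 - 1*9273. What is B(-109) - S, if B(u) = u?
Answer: 25459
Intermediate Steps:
S = -25568 (S = -16295 - 9273 = -25568)
B(-109) - S = -109 - 1*(-25568) = -109 + 25568 = 25459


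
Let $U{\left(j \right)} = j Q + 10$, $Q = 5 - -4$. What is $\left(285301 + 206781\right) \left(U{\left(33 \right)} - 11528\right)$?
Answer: $-5521652122$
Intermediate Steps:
$Q = 9$ ($Q = 5 + 4 = 9$)
$U{\left(j \right)} = 10 + 9 j$ ($U{\left(j \right)} = j 9 + 10 = 9 j + 10 = 10 + 9 j$)
$\left(285301 + 206781\right) \left(U{\left(33 \right)} - 11528\right) = \left(285301 + 206781\right) \left(\left(10 + 9 \cdot 33\right) - 11528\right) = 492082 \left(\left(10 + 297\right) - 11528\right) = 492082 \left(307 - 11528\right) = 492082 \left(-11221\right) = -5521652122$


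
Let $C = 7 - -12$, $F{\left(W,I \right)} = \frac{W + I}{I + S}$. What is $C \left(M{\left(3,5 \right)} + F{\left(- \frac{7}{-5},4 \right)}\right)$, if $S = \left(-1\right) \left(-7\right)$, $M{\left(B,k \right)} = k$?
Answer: $\frac{5738}{55} \approx 104.33$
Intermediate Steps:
$S = 7$
$F{\left(W,I \right)} = \frac{I + W}{7 + I}$ ($F{\left(W,I \right)} = \frac{W + I}{I + 7} = \frac{I + W}{7 + I}$)
$C = 19$ ($C = 7 + 12 = 19$)
$C \left(M{\left(3,5 \right)} + F{\left(- \frac{7}{-5},4 \right)}\right) = 19 \left(5 + \frac{4 - \frac{7}{-5}}{7 + 4}\right) = 19 \left(5 + \frac{4 - - \frac{7}{5}}{11}\right) = 19 \left(5 + \frac{4 + \frac{7}{5}}{11}\right) = 19 \left(5 + \frac{1}{11} \cdot \frac{27}{5}\right) = 19 \left(5 + \frac{27}{55}\right) = 19 \cdot \frac{302}{55} = \frac{5738}{55}$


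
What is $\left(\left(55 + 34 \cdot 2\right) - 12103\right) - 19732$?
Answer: $-31712$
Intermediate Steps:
$\left(\left(55 + 34 \cdot 2\right) - 12103\right) - 19732 = \left(\left(55 + 68\right) - 12103\right) - 19732 = \left(123 - 12103\right) - 19732 = -11980 - 19732 = -31712$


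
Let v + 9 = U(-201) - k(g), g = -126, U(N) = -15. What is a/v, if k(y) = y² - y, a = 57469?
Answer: -57469/16026 ≈ -3.5860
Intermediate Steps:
v = -16026 (v = -9 + (-15 - (-126)*(-1 - 126)) = -9 + (-15 - (-126)*(-127)) = -9 + (-15 - 1*16002) = -9 + (-15 - 16002) = -9 - 16017 = -16026)
a/v = 57469/(-16026) = 57469*(-1/16026) = -57469/16026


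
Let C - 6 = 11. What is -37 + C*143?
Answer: 2394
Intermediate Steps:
C = 17 (C = 6 + 11 = 17)
-37 + C*143 = -37 + 17*143 = -37 + 2431 = 2394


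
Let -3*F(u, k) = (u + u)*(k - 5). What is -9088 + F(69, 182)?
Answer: -17230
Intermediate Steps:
F(u, k) = -2*u*(-5 + k)/3 (F(u, k) = -(u + u)*(k - 5)/3 = -2*u*(-5 + k)/3)
-9088 + F(69, 182) = -9088 + (⅔)*69*(5 - 1*182) = -9088 + (⅔)*69*(5 - 182) = -9088 + (⅔)*69*(-177) = -9088 - 8142 = -17230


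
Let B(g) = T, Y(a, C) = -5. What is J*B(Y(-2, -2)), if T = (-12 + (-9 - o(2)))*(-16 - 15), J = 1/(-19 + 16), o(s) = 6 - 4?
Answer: -713/3 ≈ -237.67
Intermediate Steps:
o(s) = 2
J = -⅓ (J = 1/(-3) = -⅓ ≈ -0.33333)
T = 713 (T = (-12 + (-9 - 1*2))*(-16 - 15) = (-12 + (-9 - 2))*(-31) = (-12 - 11)*(-31) = -23*(-31) = 713)
B(g) = 713
J*B(Y(-2, -2)) = -⅓*713 = -713/3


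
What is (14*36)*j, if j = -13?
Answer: -6552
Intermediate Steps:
(14*36)*j = (14*36)*(-13) = 504*(-13) = -6552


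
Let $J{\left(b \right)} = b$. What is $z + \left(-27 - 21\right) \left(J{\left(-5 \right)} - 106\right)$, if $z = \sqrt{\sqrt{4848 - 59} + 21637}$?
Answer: $5328 + \sqrt{21637 + \sqrt{4789}} \approx 5475.3$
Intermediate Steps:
$z = \sqrt{21637 + \sqrt{4789}}$ ($z = \sqrt{\sqrt{4789} + 21637} = \sqrt{21637 + \sqrt{4789}} \approx 147.33$)
$z + \left(-27 - 21\right) \left(J{\left(-5 \right)} - 106\right) = \sqrt{21637 + \sqrt{4789}} + \left(-27 - 21\right) \left(-5 - 106\right) = \sqrt{21637 + \sqrt{4789}} - -5328 = \sqrt{21637 + \sqrt{4789}} + 5328 = 5328 + \sqrt{21637 + \sqrt{4789}}$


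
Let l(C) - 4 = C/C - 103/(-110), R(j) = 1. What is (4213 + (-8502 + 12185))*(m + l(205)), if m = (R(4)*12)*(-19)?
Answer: -96437796/55 ≈ -1.7534e+6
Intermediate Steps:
l(C) = 653/110 (l(C) = 4 + (C/C - 103/(-110)) = 4 + (1 - 103*(-1/110)) = 4 + (1 + 103/110) = 4 + 213/110 = 653/110)
m = -228 (m = (1*12)*(-19) = 12*(-19) = -228)
(4213 + (-8502 + 12185))*(m + l(205)) = (4213 + (-8502 + 12185))*(-228 + 653/110) = (4213 + 3683)*(-24427/110) = 7896*(-24427/110) = -96437796/55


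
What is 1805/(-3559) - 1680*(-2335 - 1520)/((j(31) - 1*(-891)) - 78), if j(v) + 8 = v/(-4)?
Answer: 30730758085/3783217 ≈ 8122.9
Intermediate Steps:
j(v) = -8 - v/4 (j(v) = -8 + v/(-4) = -8 + v*(-¼) = -8 - v/4)
1805/(-3559) - 1680*(-2335 - 1520)/((j(31) - 1*(-891)) - 78) = 1805/(-3559) - 1680*(-2335 - 1520)/(((-8 - ¼*31) - 1*(-891)) - 78) = 1805*(-1/3559) - 1680*(-3855/(((-8 - 31/4) + 891) - 78)) = -1805/3559 - 1680*(-3855/((-63/4 + 891) - 78)) = -1805/3559 - 1680*(-3855/(3501/4 - 78)) = -1805/3559 - 1680/((3189/4)*(-1/3855)) = -1805/3559 - 1680/(-1063/5140) = -1805/3559 - 1680*(-5140/1063) = -1805/3559 + 8635200/1063 = 30730758085/3783217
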